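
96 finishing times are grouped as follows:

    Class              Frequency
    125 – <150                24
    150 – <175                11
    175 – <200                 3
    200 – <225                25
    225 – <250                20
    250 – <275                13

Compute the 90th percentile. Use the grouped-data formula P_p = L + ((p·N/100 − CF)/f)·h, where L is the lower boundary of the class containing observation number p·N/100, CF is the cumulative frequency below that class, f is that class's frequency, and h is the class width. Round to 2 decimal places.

N = 96; target position k = 90/100 · 96 = 86.4.
Cumulative frequencies: 24, 35, 38, 63, 83, 96.
Observation 86.4 falls in the class 250 – <275.
L = 250, CF = 83, f = 13, h = 25.
P90 = 250 + ((86.4 − 83)/13)·25 = 250 + 6.53846 = 256.538.

256.54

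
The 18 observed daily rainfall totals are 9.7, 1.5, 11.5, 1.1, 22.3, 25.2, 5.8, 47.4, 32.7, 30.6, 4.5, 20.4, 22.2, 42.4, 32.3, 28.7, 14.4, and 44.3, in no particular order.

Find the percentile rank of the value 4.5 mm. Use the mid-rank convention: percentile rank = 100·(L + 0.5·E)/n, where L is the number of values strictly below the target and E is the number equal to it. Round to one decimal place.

13.9

Sorted: 1.1, 1.5, 4.5, 5.8, 9.7, 11.5, 14.4, 20.4, 22.2, 22.3, 25.2, 28.7, 30.6, 32.3, 32.7, 42.4, 44.3, 47.4.
Count below 4.5: L = 2; count equal: E = 1; n = 18.
Percentile rank = 100·(2 + 0.5·1)/18 = 100·2.5/18 = 13.89.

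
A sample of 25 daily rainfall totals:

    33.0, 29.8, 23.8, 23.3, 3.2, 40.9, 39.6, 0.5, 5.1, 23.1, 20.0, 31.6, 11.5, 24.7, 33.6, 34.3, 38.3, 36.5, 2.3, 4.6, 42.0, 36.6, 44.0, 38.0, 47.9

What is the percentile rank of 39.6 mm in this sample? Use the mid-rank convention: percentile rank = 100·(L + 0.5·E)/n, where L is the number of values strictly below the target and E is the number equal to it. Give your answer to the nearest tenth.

82.0

Sorted: 0.5, 2.3, 3.2, 4.6, 5.1, 11.5, 20.0, 23.1, 23.3, 23.8, 24.7, 29.8, 31.6, 33.0, 33.6, 34.3, 36.5, 36.6, 38.0, 38.3, 39.6, 40.9, 42.0, 44.0, 47.9.
Count below 39.6: L = 20; count equal: E = 1; n = 25.
Percentile rank = 100·(20 + 0.5·1)/25 = 100·20.5/25 = 82.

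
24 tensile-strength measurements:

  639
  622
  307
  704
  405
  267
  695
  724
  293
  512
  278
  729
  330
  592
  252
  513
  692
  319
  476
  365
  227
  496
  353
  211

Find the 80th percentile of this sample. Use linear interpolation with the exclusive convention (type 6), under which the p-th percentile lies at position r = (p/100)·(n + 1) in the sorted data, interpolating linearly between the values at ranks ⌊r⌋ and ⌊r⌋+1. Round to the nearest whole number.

692

Sorted: 211, 227, 252, 267, 278, 293, 307, 319, 330, 353, 365, 405, 476, 496, 512, 513, 592, 622, 639, 692, 695, 704, 724, 729.
n = 24.
r = (80/100)·(24 + 1) = 20.
r is an integer, so P80 is the value at rank 20: 692.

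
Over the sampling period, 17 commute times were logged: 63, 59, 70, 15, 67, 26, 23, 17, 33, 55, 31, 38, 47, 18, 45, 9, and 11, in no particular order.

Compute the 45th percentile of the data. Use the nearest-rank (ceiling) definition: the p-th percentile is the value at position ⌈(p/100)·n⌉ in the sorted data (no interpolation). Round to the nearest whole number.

31

Sorted: 9, 11, 15, 17, 18, 23, 26, 31, 33, 38, 45, 47, 55, 59, 63, 67, 70.
n = 17.
Position = ⌈45/100 · 17⌉ = ⌈7.65⌉ = 8.
The value at rank 8 is 31.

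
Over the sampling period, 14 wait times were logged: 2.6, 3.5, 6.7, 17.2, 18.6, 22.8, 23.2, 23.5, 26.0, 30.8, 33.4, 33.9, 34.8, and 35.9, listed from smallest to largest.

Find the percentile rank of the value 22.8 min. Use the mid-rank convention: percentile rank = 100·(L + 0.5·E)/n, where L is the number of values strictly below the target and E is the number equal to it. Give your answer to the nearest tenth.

39.3

Count below 22.8: L = 5; count equal: E = 1; n = 14.
Percentile rank = 100·(5 + 0.5·1)/14 = 100·5.5/14 = 39.29.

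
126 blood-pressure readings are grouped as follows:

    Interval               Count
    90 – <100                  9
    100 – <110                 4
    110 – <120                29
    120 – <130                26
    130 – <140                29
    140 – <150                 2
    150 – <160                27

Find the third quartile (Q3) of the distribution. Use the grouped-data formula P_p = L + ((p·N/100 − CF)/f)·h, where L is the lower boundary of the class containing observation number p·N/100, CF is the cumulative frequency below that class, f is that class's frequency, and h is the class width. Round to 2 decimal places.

139.14

N = 126; target position k = 75/100 · 126 = 94.5.
Cumulative frequencies: 9, 13, 42, 68, 97, 99, 126.
Observation 94.5 falls in the class 130 – <140.
L = 130, CF = 68, f = 29, h = 10.
P75 = 130 + ((94.5 − 68)/29)·10 = 130 + 9.13793 = 139.138.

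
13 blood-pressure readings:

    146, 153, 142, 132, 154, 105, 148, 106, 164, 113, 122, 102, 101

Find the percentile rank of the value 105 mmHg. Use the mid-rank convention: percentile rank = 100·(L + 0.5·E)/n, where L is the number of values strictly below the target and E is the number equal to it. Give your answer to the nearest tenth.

19.2

Sorted: 101, 102, 105, 106, 113, 122, 132, 142, 146, 148, 153, 154, 164.
Count below 105: L = 2; count equal: E = 1; n = 13.
Percentile rank = 100·(2 + 0.5·1)/13 = 100·2.5/13 = 19.23.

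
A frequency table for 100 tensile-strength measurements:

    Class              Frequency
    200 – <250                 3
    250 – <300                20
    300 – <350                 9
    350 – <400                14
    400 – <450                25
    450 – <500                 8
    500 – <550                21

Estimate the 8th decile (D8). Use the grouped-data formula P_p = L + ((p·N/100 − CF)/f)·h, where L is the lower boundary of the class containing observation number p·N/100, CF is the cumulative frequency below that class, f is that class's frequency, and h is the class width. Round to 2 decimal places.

N = 100; target position k = 80/100 · 100 = 80.
Cumulative frequencies: 3, 23, 32, 46, 71, 79, 100.
Observation 80 falls in the class 500 – <550.
L = 500, CF = 79, f = 21, h = 50.
P80 = 500 + ((80 − 79)/21)·50 = 500 + 2.38095 = 502.381.

502.38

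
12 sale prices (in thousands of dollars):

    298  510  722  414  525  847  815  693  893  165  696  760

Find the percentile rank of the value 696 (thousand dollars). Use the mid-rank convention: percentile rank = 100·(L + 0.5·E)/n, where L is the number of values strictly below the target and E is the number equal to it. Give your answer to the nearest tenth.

54.2

Sorted: 165, 298, 414, 510, 525, 693, 696, 722, 760, 815, 847, 893.
Count below 696: L = 6; count equal: E = 1; n = 12.
Percentile rank = 100·(6 + 0.5·1)/12 = 100·6.5/12 = 54.17.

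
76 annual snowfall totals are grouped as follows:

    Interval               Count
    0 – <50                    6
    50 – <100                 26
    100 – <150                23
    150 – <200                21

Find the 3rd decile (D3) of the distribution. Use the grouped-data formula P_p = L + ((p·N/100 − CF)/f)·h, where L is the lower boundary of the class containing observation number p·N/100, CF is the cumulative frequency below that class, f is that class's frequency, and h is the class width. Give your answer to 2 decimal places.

N = 76; target position k = 30/100 · 76 = 22.8.
Cumulative frequencies: 6, 32, 55, 76.
Observation 22.8 falls in the class 50 – <100.
L = 50, CF = 6, f = 26, h = 50.
P30 = 50 + ((22.8 − 6)/26)·50 = 50 + 32.3077 = 82.3077.

82.31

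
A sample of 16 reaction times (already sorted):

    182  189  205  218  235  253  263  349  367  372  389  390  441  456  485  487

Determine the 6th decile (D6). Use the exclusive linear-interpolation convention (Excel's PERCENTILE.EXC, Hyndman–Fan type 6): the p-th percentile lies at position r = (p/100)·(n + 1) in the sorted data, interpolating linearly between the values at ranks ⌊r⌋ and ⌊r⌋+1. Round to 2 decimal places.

375.40

n = 16.
r = (60/100)·(16 + 1) = 10.2.
Rank 10 is 372 and rank 11 is 389.
Interpolate: 372 + 0.2·(389 − 372) = 372 + 0.2·17 = 375.4.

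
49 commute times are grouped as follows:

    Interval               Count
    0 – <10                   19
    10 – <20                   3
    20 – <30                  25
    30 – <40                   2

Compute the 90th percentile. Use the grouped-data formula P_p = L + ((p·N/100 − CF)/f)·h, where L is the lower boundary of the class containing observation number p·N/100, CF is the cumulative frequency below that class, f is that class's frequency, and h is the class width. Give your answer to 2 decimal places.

28.84

N = 49; target position k = 90/100 · 49 = 44.1.
Cumulative frequencies: 19, 22, 47, 49.
Observation 44.1 falls in the class 20 – <30.
L = 20, CF = 22, f = 25, h = 10.
P90 = 20 + ((44.1 − 22)/25)·10 = 20 + 8.84 = 28.84.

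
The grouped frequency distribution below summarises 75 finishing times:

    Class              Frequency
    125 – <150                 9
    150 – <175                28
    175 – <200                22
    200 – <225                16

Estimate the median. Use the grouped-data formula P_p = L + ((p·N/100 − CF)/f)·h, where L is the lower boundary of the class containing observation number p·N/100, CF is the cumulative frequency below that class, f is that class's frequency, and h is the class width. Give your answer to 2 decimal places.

N = 75; target position k = 50/100 · 75 = 37.5.
Cumulative frequencies: 9, 37, 59, 75.
Observation 37.5 falls in the class 175 – <200.
L = 175, CF = 37, f = 22, h = 25.
P50 = 175 + ((37.5 − 37)/22)·25 = 175 + 0.568182 = 175.568.

175.57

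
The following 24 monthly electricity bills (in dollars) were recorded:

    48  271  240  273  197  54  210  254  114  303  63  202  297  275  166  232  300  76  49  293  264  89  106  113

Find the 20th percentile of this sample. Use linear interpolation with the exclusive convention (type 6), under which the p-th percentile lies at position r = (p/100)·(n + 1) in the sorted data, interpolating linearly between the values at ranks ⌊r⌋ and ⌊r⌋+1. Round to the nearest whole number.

Sorted: 48, 49, 54, 63, 76, 89, 106, 113, 114, 166, 197, 202, 210, 232, 240, 254, 264, 271, 273, 275, 293, 297, 300, 303.
n = 24.
r = (20/100)·(24 + 1) = 5.
r is an integer, so P20 is the value at rank 5: 76.

76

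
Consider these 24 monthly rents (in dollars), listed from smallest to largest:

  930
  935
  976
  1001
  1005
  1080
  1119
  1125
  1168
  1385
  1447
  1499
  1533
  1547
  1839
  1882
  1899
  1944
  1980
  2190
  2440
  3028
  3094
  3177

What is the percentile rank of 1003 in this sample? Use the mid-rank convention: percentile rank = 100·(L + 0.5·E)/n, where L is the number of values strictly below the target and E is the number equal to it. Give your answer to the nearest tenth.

Count below 1003: L = 4; count equal: E = 0; n = 24.
Percentile rank = 100·(4 + 0.5·0)/24 = 100·4/24 = 16.67.

16.7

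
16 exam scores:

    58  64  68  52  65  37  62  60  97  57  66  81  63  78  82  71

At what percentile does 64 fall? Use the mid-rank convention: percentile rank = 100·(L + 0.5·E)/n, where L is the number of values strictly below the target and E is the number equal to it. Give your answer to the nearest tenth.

Sorted: 37, 52, 57, 58, 60, 62, 63, 64, 65, 66, 68, 71, 78, 81, 82, 97.
Count below 64: L = 7; count equal: E = 1; n = 16.
Percentile rank = 100·(7 + 0.5·1)/16 = 100·7.5/16 = 46.88.

46.9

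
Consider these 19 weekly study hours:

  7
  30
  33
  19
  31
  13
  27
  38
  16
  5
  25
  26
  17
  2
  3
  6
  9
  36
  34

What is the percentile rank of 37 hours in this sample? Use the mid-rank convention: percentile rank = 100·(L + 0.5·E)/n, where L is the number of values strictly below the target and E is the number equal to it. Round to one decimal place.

94.7

Sorted: 2, 3, 5, 6, 7, 9, 13, 16, 17, 19, 25, 26, 27, 30, 31, 33, 34, 36, 38.
Count below 37: L = 18; count equal: E = 0; n = 19.
Percentile rank = 100·(18 + 0.5·0)/19 = 100·18/19 = 94.74.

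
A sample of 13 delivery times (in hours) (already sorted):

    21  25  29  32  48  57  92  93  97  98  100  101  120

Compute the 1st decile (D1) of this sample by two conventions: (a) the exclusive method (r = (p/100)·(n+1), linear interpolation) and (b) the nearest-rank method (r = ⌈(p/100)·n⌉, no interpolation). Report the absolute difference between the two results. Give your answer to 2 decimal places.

n = 13.
(a) r = 1.4; between ranks 1 (21) and 2 (25): 22.6.
(b) the nearest-rank method: rank 2 → 25.
|22.6 − 25| = 2.4.

2.40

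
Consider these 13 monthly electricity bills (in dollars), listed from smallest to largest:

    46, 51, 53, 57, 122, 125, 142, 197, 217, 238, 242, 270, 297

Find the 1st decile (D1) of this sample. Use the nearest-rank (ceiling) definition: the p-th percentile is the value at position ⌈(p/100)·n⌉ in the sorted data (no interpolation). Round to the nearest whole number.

n = 13.
Position = ⌈10/100 · 13⌉ = ⌈1.3⌉ = 2.
The value at rank 2 is 51.

51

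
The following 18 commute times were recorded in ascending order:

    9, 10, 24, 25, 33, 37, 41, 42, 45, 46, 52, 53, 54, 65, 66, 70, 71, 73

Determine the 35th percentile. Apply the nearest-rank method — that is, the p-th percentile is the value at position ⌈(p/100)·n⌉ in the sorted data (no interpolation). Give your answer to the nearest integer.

41

n = 18.
Position = ⌈35/100 · 18⌉ = ⌈6.3⌉ = 7.
The value at rank 7 is 41.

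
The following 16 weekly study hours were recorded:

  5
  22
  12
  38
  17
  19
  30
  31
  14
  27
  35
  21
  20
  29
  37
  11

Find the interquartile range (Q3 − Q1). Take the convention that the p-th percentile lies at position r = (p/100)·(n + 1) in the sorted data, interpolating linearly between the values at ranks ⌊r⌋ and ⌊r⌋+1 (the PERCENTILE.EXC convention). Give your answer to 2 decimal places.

16.00

Sorted: 5, 11, 12, 14, 17, 19, 20, 21, 22, 27, 29, 30, 31, 35, 37, 38.
n = 16.
P25: r = 4.25; ranks 4–5 are 14, 17; interpolating gives 14.75.
P75: r = 12.75; ranks 12–13 are 30, 31; interpolating gives 30.75.
Difference: 30.75 − 14.75 = 16.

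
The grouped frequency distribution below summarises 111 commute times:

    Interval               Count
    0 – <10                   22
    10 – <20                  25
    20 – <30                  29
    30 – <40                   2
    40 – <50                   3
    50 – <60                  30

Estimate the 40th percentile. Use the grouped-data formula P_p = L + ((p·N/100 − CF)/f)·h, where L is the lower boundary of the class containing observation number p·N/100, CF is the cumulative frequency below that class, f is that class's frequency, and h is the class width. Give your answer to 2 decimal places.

18.96

N = 111; target position k = 40/100 · 111 = 44.4.
Cumulative frequencies: 22, 47, 76, 78, 81, 111.
Observation 44.4 falls in the class 10 – <20.
L = 10, CF = 22, f = 25, h = 10.
P40 = 10 + ((44.4 − 22)/25)·10 = 10 + 8.96 = 18.96.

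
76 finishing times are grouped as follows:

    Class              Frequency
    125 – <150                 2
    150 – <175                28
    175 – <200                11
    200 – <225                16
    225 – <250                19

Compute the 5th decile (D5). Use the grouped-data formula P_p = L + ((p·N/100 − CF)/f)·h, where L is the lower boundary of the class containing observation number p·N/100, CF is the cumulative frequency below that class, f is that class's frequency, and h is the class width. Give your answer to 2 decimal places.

193.18

N = 76; target position k = 50/100 · 76 = 38.
Cumulative frequencies: 2, 30, 41, 57, 76.
Observation 38 falls in the class 175 – <200.
L = 175, CF = 30, f = 11, h = 25.
P50 = 175 + ((38 − 30)/11)·25 = 175 + 18.1818 = 193.182.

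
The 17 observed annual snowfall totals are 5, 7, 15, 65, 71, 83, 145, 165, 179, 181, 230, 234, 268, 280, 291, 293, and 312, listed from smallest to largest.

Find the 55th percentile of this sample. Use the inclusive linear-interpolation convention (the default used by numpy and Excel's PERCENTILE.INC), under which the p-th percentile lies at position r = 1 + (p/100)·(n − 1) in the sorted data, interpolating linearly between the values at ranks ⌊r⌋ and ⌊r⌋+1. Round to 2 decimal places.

n = 17.
r = 1 + (55/100)·(17 − 1) = 1 + 8.8 = 9.8.
Rank 9 is 179 and rank 10 is 181.
Interpolate: 179 + 0.8·(181 − 179) = 179 + 0.8·2 = 180.6.

180.60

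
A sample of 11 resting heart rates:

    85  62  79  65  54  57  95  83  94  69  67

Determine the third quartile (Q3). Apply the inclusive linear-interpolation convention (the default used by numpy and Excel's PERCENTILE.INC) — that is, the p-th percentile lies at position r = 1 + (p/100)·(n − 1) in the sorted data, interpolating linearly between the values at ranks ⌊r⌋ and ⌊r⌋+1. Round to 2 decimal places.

84.00

Sorted: 54, 57, 62, 65, 67, 69, 79, 83, 85, 94, 95.
n = 11.
r = 1 + (75/100)·(11 − 1) = 1 + 7.5 = 8.5.
Rank 8 is 83 and rank 9 is 85.
Interpolate: 83 + 0.5·(85 − 83) = 83 + 0.5·2 = 84.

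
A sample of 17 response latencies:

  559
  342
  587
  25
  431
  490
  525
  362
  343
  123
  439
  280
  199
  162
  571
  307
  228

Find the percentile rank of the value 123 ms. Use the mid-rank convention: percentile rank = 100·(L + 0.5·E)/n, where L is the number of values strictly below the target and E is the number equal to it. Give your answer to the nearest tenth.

Sorted: 25, 123, 162, 199, 228, 280, 307, 342, 343, 362, 431, 439, 490, 525, 559, 571, 587.
Count below 123: L = 1; count equal: E = 1; n = 17.
Percentile rank = 100·(1 + 0.5·1)/17 = 100·1.5/17 = 8.824.

8.8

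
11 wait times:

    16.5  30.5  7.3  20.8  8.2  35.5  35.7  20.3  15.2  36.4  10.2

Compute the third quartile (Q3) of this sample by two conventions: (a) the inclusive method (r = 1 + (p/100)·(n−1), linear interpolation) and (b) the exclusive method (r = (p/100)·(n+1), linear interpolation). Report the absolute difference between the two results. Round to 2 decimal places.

Sorted: 7.3, 8.2, 10.2, 15.2, 16.5, 20.3, 20.8, 30.5, 35.5, 35.7, 36.4.
n = 11.
(a) r = 8.5; between ranks 8 (30.5) and 9 (35.5): 33.
(b) r = 9 → value at rank 9 = 35.5.
|33 − 35.5| = 2.5.

2.50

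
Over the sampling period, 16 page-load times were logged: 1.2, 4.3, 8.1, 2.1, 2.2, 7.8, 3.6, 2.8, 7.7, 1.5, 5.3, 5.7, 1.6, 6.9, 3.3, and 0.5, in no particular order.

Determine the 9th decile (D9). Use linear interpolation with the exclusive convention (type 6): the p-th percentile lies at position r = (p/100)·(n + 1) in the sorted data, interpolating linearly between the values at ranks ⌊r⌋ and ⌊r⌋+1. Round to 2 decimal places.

Sorted: 0.5, 1.2, 1.5, 1.6, 2.1, 2.2, 2.8, 3.3, 3.6, 4.3, 5.3, 5.7, 6.9, 7.7, 7.8, 8.1.
n = 16.
r = (90/100)·(16 + 1) = 15.3.
Rank 15 is 7.8 and rank 16 is 8.1.
Interpolate: 7.8 + 0.3·(8.1 − 7.8) = 7.8 + 0.3·0.3 = 7.89.

7.89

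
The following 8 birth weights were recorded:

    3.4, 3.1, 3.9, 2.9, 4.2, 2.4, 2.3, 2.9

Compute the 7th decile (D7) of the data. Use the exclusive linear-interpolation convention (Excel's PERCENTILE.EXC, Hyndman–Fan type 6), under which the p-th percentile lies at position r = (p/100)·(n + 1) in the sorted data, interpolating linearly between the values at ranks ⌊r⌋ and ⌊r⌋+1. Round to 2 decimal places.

Sorted: 2.3, 2.4, 2.9, 2.9, 3.1, 3.4, 3.9, 4.2.
n = 8.
r = (70/100)·(8 + 1) = 6.3.
Rank 6 is 3.4 and rank 7 is 3.9.
Interpolate: 3.4 + 0.3·(3.9 − 3.4) = 3.4 + 0.3·0.5 = 3.55.

3.55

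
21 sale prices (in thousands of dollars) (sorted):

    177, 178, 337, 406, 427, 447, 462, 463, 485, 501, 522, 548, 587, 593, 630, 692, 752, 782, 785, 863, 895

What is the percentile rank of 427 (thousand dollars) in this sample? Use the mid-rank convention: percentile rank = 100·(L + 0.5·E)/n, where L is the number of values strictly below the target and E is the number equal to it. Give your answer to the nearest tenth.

Count below 427: L = 4; count equal: E = 1; n = 21.
Percentile rank = 100·(4 + 0.5·1)/21 = 100·4.5/21 = 21.43.

21.4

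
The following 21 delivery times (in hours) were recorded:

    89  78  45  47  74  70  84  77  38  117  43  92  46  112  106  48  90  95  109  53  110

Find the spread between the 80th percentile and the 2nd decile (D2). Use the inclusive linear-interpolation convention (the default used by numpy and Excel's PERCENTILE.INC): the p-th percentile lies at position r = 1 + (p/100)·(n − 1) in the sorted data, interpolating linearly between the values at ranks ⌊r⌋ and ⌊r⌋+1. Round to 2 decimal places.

59.00

Sorted: 38, 43, 45, 46, 47, 48, 53, 70, 74, 77, 78, 84, 89, 90, 92, 95, 106, 109, 110, 112, 117.
n = 21.
P20: r = 5 (integer) → 47.
P80: r = 17 (integer) → 106.
Difference: 106 − 47 = 59.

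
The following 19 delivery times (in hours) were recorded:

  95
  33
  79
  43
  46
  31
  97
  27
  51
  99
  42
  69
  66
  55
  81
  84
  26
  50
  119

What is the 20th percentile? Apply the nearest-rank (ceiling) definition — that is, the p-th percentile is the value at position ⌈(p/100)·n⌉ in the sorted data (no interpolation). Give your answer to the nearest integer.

Sorted: 26, 27, 31, 33, 42, 43, 46, 50, 51, 55, 66, 69, 79, 81, 84, 95, 97, 99, 119.
n = 19.
Position = ⌈20/100 · 19⌉ = ⌈3.8⌉ = 4.
The value at rank 4 is 33.

33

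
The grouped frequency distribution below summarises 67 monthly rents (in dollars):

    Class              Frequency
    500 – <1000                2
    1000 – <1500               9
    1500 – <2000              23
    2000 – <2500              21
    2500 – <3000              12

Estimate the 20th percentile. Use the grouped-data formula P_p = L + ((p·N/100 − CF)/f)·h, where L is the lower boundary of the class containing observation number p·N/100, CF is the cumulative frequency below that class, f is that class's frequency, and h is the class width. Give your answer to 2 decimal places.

N = 67; target position k = 20/100 · 67 = 13.4.
Cumulative frequencies: 2, 11, 34, 55, 67.
Observation 13.4 falls in the class 1500 – <2000.
L = 1500, CF = 11, f = 23, h = 500.
P20 = 1500 + ((13.4 − 11)/23)·500 = 1500 + 52.1739 = 1552.17.

1552.17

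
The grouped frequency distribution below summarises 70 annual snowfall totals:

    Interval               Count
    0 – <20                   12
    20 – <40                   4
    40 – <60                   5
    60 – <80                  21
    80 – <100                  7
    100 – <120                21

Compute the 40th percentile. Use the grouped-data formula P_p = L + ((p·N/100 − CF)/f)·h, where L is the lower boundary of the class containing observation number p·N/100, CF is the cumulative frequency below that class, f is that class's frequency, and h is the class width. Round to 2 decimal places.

66.67

N = 70; target position k = 40/100 · 70 = 28.
Cumulative frequencies: 12, 16, 21, 42, 49, 70.
Observation 28 falls in the class 60 – <80.
L = 60, CF = 21, f = 21, h = 20.
P40 = 60 + ((28 − 21)/21)·20 = 60 + 6.66667 = 66.6667.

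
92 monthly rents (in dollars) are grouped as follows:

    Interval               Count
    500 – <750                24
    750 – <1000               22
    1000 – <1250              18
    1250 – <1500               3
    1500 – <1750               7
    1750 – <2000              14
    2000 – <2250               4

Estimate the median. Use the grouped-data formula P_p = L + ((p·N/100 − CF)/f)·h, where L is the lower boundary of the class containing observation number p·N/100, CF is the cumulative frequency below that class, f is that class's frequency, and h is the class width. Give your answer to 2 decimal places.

1000.00

N = 92; target position k = 50/100 · 92 = 46.
Cumulative frequencies: 24, 46, 64, 67, 74, 88, 92.
Observation 46 falls in the class 750 – <1000.
L = 750, CF = 24, f = 22, h = 250.
P50 = 750 + ((46 − 24)/22)·250 = 750 + 250 = 1000.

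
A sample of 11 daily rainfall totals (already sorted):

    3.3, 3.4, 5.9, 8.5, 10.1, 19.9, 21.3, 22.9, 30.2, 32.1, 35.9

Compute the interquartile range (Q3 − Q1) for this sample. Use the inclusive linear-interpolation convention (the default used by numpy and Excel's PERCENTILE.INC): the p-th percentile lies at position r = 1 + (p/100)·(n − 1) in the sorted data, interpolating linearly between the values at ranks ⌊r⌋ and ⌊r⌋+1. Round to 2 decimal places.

19.35

n = 11.
P25: r = 3.5; ranks 3–4 are 5.9, 8.5; interpolating gives 7.2.
P75: r = 8.5; ranks 8–9 are 22.9, 30.2; interpolating gives 26.55.
Difference: 26.55 − 7.2 = 19.35.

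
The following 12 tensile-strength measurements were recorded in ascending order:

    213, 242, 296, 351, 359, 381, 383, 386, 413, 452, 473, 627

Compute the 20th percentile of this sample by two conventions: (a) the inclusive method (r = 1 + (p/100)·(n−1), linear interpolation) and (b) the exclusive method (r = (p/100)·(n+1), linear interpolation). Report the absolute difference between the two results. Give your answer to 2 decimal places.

32.60

n = 12.
(a) r = 3.2; between ranks 3 (296) and 4 (351): 307.
(b) r = 2.6; between ranks 2 (242) and 3 (296): 274.4.
|307 − 274.4| = 32.6.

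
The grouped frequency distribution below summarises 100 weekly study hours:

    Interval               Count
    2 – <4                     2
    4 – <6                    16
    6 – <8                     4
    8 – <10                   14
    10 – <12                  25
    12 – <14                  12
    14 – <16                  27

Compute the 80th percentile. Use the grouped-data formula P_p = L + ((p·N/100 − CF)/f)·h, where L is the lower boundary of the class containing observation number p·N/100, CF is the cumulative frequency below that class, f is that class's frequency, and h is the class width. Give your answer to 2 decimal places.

N = 100; target position k = 80/100 · 100 = 80.
Cumulative frequencies: 2, 18, 22, 36, 61, 73, 100.
Observation 80 falls in the class 14 – <16.
L = 14, CF = 73, f = 27, h = 2.
P80 = 14 + ((80 − 73)/27)·2 = 14 + 0.518519 = 14.5185.

14.52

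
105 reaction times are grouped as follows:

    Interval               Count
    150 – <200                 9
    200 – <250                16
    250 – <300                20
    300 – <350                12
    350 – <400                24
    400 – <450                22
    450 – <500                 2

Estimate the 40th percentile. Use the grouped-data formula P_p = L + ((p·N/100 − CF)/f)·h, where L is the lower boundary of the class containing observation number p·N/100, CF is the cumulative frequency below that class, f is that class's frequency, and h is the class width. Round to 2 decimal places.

292.50

N = 105; target position k = 40/100 · 105 = 42.
Cumulative frequencies: 9, 25, 45, 57, 81, 103, 105.
Observation 42 falls in the class 250 – <300.
L = 250, CF = 25, f = 20, h = 50.
P40 = 250 + ((42 − 25)/20)·50 = 250 + 42.5 = 292.5.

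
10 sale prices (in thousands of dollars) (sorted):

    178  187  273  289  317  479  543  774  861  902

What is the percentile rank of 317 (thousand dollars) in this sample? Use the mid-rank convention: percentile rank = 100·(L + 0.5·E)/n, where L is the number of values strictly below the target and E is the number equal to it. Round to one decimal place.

Count below 317: L = 4; count equal: E = 1; n = 10.
Percentile rank = 100·(4 + 0.5·1)/10 = 100·4.5/10 = 45.

45.0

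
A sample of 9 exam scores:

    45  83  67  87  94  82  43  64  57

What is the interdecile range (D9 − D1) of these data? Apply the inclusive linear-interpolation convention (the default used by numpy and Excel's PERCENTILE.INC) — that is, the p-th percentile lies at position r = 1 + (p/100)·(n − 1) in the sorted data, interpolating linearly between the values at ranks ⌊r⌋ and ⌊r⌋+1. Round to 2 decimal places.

Sorted: 43, 45, 57, 64, 67, 82, 83, 87, 94.
n = 9.
P10: r = 1.8; ranks 1–2 are 43, 45; interpolating gives 44.6.
P90: r = 8.2; ranks 8–9 are 87, 94; interpolating gives 88.4.
Difference: 88.4 − 44.6 = 43.8.

43.80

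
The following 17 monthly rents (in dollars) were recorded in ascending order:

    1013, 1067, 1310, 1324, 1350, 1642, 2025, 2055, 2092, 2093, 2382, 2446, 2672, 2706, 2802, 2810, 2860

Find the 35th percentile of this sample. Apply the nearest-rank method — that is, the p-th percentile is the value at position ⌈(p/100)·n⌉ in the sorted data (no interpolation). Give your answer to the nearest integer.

1642

n = 17.
Position = ⌈35/100 · 17⌉ = ⌈5.95⌉ = 6.
The value at rank 6 is 1642.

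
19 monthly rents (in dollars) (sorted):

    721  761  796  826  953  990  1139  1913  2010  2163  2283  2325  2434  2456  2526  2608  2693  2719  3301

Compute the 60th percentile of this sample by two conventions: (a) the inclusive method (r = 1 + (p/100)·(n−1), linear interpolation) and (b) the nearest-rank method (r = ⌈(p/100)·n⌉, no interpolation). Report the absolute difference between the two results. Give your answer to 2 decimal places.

n = 19.
(a) r = 11.8; between ranks 11 (2283) and 12 (2325): 2316.6.
(b) the nearest-rank method: rank 12 → 2325.
|2316.6 − 2325| = 8.4.

8.40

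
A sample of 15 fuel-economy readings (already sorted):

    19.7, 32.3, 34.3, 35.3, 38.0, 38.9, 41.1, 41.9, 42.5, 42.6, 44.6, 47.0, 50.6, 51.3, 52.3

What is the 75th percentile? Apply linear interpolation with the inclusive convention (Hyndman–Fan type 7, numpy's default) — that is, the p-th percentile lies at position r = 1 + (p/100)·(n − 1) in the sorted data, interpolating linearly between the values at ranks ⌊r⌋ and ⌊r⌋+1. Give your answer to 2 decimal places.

n = 15.
r = 1 + (75/100)·(15 − 1) = 1 + 10.5 = 11.5.
Rank 11 is 44.6 and rank 12 is 47.0.
Interpolate: 44.6 + 0.5·(47.0 − 44.6) = 44.6 + 0.5·2.4 = 45.8.

45.80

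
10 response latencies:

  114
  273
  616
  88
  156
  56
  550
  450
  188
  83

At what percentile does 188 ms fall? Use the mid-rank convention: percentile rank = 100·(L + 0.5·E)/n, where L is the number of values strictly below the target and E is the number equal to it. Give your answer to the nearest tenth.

Sorted: 56, 83, 88, 114, 156, 188, 273, 450, 550, 616.
Count below 188: L = 5; count equal: E = 1; n = 10.
Percentile rank = 100·(5 + 0.5·1)/10 = 100·5.5/10 = 55.

55.0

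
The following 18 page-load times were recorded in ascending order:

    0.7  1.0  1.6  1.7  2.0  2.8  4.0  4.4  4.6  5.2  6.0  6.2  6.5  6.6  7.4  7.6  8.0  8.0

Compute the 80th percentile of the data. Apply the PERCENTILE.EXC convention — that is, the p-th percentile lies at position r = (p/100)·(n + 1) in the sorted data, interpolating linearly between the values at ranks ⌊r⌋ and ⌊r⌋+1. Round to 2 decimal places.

7.44

n = 18.
r = (80/100)·(18 + 1) = 15.2.
Rank 15 is 7.4 and rank 16 is 7.6.
Interpolate: 7.4 + 0.2·(7.6 − 7.4) = 7.4 + 0.2·0.2 = 7.44.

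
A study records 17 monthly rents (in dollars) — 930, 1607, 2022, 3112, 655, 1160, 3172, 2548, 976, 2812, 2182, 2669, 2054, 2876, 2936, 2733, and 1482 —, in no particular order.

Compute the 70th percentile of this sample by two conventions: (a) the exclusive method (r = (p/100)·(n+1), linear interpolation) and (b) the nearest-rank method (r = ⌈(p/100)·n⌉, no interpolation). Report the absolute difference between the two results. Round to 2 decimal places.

Sorted: 655, 930, 976, 1160, 1482, 1607, 2022, 2054, 2182, 2548, 2669, 2733, 2812, 2876, 2936, 3112, 3172.
n = 17.
(a) r = 12.6; between ranks 12 (2733) and 13 (2812): 2780.4.
(b) the nearest-rank method: rank 12 → 2733.
|2780.4 − 2733| = 47.4.

47.40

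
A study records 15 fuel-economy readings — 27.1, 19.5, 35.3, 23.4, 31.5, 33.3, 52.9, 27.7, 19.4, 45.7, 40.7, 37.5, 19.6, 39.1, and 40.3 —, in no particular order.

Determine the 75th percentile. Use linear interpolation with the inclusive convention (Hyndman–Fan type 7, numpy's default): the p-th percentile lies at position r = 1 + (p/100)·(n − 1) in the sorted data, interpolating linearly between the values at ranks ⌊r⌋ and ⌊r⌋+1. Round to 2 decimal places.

39.70

Sorted: 19.4, 19.5, 19.6, 23.4, 27.1, 27.7, 31.5, 33.3, 35.3, 37.5, 39.1, 40.3, 40.7, 45.7, 52.9.
n = 15.
r = 1 + (75/100)·(15 − 1) = 1 + 10.5 = 11.5.
Rank 11 is 39.1 and rank 12 is 40.3.
Interpolate: 39.1 + 0.5·(40.3 − 39.1) = 39.1 + 0.5·1.2 = 39.7.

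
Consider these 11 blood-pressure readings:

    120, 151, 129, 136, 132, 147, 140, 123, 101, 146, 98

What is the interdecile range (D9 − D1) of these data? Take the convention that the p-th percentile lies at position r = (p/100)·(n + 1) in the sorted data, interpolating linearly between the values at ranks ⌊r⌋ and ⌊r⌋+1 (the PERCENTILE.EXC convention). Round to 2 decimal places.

Sorted: 98, 101, 120, 123, 129, 132, 136, 140, 146, 147, 151.
n = 11.
P10: r = 1.2; ranks 1–2 are 98, 101; interpolating gives 98.6.
P90: r = 10.8; ranks 10–11 are 147, 151; interpolating gives 150.2.
Difference: 150.2 − 98.6 = 51.6.

51.60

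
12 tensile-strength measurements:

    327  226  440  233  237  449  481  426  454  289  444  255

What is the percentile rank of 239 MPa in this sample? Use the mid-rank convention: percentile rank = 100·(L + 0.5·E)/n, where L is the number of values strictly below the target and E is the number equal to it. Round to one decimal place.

Sorted: 226, 233, 237, 255, 289, 327, 426, 440, 444, 449, 454, 481.
Count below 239: L = 3; count equal: E = 0; n = 12.
Percentile rank = 100·(3 + 0.5·0)/12 = 100·3/12 = 25.

25.0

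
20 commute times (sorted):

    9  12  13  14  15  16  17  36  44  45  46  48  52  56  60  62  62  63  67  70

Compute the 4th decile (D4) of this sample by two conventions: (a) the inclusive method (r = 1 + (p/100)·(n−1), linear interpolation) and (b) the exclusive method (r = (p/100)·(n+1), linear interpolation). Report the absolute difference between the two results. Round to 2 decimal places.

n = 20.
(a) r = 8.6; between ranks 8 (36) and 9 (44): 40.8.
(b) r = 8.4; between ranks 8 (36) and 9 (44): 39.2.
|40.8 − 39.2| = 1.6.

1.60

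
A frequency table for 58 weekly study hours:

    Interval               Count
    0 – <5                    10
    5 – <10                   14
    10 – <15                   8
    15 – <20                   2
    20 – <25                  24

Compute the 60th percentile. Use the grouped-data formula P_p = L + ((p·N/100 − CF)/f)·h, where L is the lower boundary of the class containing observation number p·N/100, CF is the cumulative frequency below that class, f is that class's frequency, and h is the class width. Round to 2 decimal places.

20.17

N = 58; target position k = 60/100 · 58 = 34.8.
Cumulative frequencies: 10, 24, 32, 34, 58.
Observation 34.8 falls in the class 20 – <25.
L = 20, CF = 34, f = 24, h = 5.
P60 = 20 + ((34.8 − 34)/24)·5 = 20 + 0.166667 = 20.1667.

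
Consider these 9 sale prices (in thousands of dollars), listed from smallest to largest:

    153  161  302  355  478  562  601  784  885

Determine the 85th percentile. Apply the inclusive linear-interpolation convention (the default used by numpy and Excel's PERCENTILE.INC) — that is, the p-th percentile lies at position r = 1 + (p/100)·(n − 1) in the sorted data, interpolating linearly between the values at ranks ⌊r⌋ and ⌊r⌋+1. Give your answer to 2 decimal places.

n = 9.
r = 1 + (85/100)·(9 − 1) = 1 + 6.8 = 7.8.
Rank 7 is 601 and rank 8 is 784.
Interpolate: 601 + 0.8·(784 − 601) = 601 + 0.8·183 = 747.4.

747.40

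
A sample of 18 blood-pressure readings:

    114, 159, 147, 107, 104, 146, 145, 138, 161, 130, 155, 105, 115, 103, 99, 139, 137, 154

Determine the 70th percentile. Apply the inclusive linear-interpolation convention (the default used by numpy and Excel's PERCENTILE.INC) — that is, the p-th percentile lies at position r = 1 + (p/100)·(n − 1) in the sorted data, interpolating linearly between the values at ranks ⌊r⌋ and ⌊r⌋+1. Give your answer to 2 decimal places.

145.90

Sorted: 99, 103, 104, 105, 107, 114, 115, 130, 137, 138, 139, 145, 146, 147, 154, 155, 159, 161.
n = 18.
r = 1 + (70/100)·(18 − 1) = 1 + 11.9 = 12.9.
Rank 12 is 145 and rank 13 is 146.
Interpolate: 145 + 0.9·(146 − 145) = 145 + 0.9·1 = 145.9.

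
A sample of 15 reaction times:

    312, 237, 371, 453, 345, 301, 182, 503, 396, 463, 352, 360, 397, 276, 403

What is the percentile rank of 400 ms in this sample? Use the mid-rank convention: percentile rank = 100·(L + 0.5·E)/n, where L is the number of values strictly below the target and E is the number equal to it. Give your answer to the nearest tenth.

Sorted: 182, 237, 276, 301, 312, 345, 352, 360, 371, 396, 397, 403, 453, 463, 503.
Count below 400: L = 11; count equal: E = 0; n = 15.
Percentile rank = 100·(11 + 0.5·0)/15 = 100·11/15 = 73.33.

73.3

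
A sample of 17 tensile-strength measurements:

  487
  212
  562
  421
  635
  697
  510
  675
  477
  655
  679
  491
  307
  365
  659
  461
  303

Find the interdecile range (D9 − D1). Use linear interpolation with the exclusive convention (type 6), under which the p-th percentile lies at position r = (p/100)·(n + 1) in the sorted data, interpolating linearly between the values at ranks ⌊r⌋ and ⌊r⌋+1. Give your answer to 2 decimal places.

397.80

Sorted: 212, 303, 307, 365, 421, 461, 477, 487, 491, 510, 562, 635, 655, 659, 675, 679, 697.
n = 17.
P10: r = 1.8; ranks 1–2 are 212, 303; interpolating gives 284.8.
P90: r = 16.2; ranks 16–17 are 679, 697; interpolating gives 682.6.
Difference: 682.6 − 284.8 = 397.8.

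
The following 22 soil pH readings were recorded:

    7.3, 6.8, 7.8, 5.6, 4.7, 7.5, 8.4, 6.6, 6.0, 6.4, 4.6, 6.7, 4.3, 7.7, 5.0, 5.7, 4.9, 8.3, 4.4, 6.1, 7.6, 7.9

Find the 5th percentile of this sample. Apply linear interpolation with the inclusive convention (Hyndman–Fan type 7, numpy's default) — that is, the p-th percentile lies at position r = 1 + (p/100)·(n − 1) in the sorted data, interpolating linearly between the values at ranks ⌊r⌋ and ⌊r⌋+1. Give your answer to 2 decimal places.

Sorted: 4.3, 4.4, 4.6, 4.7, 4.9, 5.0, 5.6, 5.7, 6.0, 6.1, 6.4, 6.6, 6.7, 6.8, 7.3, 7.5, 7.6, 7.7, 7.8, 7.9, 8.3, 8.4.
n = 22.
r = 1 + (5/100)·(22 − 1) = 1 + 1.05 = 2.05.
Rank 2 is 4.4 and rank 3 is 4.6.
Interpolate: 4.4 + 0.05·(4.6 − 4.4) = 4.4 + 0.05·0.2 = 4.41.

4.41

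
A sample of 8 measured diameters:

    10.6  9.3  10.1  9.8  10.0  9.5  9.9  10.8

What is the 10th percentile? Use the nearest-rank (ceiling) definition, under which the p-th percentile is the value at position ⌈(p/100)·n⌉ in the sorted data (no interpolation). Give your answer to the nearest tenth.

Sorted: 9.3, 9.5, 9.8, 9.9, 10.0, 10.1, 10.6, 10.8.
n = 8.
Position = ⌈10/100 · 8⌉ = ⌈0.8⌉ = 1.
The value at rank 1 is 9.3.

9.3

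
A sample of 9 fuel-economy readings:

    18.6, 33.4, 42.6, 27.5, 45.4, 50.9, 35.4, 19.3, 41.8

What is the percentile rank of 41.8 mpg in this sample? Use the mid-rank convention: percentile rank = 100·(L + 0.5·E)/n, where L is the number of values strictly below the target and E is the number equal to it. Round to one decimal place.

61.1

Sorted: 18.6, 19.3, 27.5, 33.4, 35.4, 41.8, 42.6, 45.4, 50.9.
Count below 41.8: L = 5; count equal: E = 1; n = 9.
Percentile rank = 100·(5 + 0.5·1)/9 = 100·5.5/9 = 61.11.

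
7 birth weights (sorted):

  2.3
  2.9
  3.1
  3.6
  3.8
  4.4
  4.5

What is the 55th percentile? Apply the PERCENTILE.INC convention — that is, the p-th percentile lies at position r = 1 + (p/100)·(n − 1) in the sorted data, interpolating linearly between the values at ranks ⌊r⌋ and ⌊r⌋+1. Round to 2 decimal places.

3.66

n = 7.
r = 1 + (55/100)·(7 − 1) = 1 + 3.3 = 4.3.
Rank 4 is 3.6 and rank 5 is 3.8.
Interpolate: 3.6 + 0.3·(3.8 − 3.6) = 3.6 + 0.3·0.2 = 3.66.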